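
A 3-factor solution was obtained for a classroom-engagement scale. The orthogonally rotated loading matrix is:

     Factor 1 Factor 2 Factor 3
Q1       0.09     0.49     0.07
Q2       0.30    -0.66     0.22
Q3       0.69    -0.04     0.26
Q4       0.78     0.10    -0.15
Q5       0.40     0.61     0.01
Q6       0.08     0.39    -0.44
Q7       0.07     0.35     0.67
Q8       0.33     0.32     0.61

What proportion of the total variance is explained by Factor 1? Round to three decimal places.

SS loadings for Factor 1 = 0.09² + 0.30² + 0.69² + 0.78² + 0.40² + 0.08² + 0.07² + 0.33² = 1.4628
Proportion of variance = 1.4628 / 8 = 0.1829.

0.183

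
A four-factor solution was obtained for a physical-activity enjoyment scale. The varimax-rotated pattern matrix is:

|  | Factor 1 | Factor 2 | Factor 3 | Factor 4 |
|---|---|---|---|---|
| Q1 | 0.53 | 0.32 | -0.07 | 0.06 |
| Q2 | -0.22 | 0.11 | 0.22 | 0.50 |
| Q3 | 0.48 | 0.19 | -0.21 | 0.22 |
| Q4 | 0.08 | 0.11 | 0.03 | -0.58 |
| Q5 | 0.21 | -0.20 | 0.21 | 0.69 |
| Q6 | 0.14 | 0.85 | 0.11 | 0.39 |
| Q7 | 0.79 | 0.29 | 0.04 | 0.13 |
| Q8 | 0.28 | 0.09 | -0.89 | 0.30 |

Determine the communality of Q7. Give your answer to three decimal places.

h² = 0.79² + 0.29² + 0.04² + 0.13² = 0.6241 + 0.0841 + 0.0016 + 0.0169 = 0.7267

0.727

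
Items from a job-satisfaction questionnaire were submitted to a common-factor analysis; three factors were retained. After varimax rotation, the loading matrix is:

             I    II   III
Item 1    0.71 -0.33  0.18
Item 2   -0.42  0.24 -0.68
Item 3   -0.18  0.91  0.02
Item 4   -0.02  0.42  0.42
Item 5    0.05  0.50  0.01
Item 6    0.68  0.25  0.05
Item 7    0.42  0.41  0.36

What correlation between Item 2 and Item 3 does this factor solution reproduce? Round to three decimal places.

0.280

r̂ = Σ λ_i·λ_j across factors = (-0.42)(-0.18) + (0.24)(0.91) + (-0.68)(0.02)
  = +0.0756 +0.2184 -0.0136 = 0.2804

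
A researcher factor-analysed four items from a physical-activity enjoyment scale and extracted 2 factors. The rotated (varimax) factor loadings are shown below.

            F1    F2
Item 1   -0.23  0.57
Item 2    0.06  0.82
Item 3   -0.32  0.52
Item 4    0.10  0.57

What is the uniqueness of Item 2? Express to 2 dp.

h² = 0.06² + 0.82² = 0.0036 + 0.6724 = 0.6760
Uniqueness u² = 1 − h² = 1 − 0.6760 = 0.3240

0.32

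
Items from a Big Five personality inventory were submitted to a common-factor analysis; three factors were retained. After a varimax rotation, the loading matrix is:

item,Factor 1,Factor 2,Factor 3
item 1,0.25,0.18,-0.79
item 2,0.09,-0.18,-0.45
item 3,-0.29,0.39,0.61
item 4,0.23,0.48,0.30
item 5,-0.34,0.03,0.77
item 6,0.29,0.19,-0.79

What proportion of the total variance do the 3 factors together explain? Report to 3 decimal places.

SS loadings by factor: 0.4073, 0.4843, 2.5057; total = 3.3973.
Total variance with 6 standardized items is 6, so the solution explains 3.3973/6 = 0.5662.

0.566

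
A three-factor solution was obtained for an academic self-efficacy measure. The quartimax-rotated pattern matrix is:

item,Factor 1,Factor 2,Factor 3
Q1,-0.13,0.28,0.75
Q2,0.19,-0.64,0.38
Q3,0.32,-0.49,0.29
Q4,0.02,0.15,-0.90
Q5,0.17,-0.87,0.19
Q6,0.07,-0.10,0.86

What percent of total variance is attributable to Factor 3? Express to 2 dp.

39.61%

SS loadings for Factor 3 = 0.75² + 0.38² + 0.29² + (-0.90)² + 0.19² + 0.86² = 2.3767
With 6 standardized items, total variance = 6. Proportion = 2.3767/6 = 0.3961 → 39.61%.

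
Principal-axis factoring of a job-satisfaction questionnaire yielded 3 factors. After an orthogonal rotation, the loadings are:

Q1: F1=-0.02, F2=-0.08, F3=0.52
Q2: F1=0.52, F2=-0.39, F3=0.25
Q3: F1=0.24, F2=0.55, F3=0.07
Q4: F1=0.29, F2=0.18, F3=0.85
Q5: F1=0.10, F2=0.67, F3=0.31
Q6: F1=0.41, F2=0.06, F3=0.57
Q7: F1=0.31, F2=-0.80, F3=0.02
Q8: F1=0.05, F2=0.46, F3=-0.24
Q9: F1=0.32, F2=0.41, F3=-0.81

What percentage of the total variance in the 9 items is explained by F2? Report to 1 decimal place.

21.8%

SS loadings for F2 = (-0.08)² + (-0.39)² + 0.55² + 0.18² + 0.67² + 0.06² + (-0.80)² + 0.46² + 0.41² = 1.9656
With 9 standardized items, total variance = 9. Proportion = 1.9656/9 = 0.2184 → 21.84%.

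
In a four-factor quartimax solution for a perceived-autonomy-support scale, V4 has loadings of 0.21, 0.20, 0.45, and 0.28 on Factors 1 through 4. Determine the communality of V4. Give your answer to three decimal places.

h² = 0.21² + 0.20² + 0.45² + 0.28² = 0.0441 + 0.0400 + 0.2025 + 0.0784 = 0.3650

0.365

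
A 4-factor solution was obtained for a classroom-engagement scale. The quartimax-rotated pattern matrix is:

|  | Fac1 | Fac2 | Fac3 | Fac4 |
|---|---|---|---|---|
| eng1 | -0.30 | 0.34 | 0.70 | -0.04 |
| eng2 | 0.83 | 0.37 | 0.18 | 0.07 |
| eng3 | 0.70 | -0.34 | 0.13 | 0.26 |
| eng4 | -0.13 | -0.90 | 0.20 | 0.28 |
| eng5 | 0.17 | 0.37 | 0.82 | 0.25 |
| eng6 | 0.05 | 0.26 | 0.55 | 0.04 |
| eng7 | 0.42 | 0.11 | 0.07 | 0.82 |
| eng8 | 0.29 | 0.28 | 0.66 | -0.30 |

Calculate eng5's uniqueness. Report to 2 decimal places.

h² = 0.17² + 0.37² + 0.82² + 0.25² = 0.0289 + 0.1369 + 0.6724 + 0.0625 = 0.9007
Uniqueness u² = 1 − h² = 1 − 0.9007 = 0.0993

0.10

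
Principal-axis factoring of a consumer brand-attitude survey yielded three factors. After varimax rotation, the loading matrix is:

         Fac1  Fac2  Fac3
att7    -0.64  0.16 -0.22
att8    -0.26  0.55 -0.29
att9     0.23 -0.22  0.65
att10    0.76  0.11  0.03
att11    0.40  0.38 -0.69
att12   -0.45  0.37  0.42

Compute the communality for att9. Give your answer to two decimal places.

h² = 0.23² + (-0.22)² + 0.65² = 0.0529 + 0.0484 + 0.4225 = 0.5238

0.52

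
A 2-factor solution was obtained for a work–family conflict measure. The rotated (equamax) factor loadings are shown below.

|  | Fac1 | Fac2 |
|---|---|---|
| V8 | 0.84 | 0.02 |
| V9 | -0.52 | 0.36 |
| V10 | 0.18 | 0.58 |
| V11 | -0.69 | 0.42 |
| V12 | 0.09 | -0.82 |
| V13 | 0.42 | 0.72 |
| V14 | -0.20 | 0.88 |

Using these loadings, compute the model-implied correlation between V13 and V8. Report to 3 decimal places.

r̂ = Σ λ_i·λ_j across factors = (0.42)(0.84) + (0.72)(0.02)
  = +0.3528 +0.0144 = 0.3672

0.367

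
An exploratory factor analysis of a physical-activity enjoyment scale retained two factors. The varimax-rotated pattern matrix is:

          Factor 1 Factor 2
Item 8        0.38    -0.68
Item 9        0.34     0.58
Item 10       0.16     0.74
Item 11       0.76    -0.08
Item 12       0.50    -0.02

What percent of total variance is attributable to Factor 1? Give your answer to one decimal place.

22.3%

SS loadings for Factor 1 = 0.38² + 0.34² + 0.16² + 0.76² + 0.50² = 1.1132
With 5 standardized items, total variance = 5. Proportion = 1.1132/5 = 0.2226 → 22.26%.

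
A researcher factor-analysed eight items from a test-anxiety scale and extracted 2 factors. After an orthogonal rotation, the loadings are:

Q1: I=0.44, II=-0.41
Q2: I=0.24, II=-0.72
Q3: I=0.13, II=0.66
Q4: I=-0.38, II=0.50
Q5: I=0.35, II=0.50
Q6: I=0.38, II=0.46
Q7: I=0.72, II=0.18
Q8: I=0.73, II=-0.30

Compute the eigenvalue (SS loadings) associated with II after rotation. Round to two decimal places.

SS loadings for II = (-0.41)² + (-0.72)² + 0.66² + 0.50² + 0.50² + 0.46² + 0.18² + (-0.30)² = 0.1681 + 0.5184 + 0.4356 + 0.2500 + 0.2500 + 0.2116 + 0.0324 + 0.0900 = 1.9561

1.96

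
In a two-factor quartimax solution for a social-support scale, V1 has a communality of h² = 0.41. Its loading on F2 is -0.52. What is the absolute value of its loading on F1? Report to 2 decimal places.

0.37

Under orthogonal rotation h² = Σλ², so λ_F1² = h² − (0.2704) = 0.41 − 0.2704 = 0.1396.
|λ| = √0.1396 = 0.3736.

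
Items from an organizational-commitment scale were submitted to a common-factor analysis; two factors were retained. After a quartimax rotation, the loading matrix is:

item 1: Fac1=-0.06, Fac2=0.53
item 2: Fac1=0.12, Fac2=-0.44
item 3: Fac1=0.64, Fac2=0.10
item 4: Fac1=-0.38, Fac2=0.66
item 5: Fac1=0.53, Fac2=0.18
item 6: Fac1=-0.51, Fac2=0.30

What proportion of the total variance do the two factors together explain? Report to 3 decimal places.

0.359

SS loadings by factor: 1.1130, 1.0425; total = 2.1555.
Total variance with 6 standardized items is 6, so the solution explains 2.1555/6 = 0.3593.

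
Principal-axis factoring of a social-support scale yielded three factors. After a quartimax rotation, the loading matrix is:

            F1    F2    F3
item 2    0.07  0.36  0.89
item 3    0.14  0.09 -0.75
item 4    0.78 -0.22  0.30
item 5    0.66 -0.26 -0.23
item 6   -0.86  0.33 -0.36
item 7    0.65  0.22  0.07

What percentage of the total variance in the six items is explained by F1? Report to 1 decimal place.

37.2%

SS loadings for F1 = 0.07² + 0.14² + 0.78² + 0.66² + (-0.86)² + 0.65² = 2.2306
With 6 standardized items, total variance = 6. Proportion = 2.2306/6 = 0.3718 → 37.18%.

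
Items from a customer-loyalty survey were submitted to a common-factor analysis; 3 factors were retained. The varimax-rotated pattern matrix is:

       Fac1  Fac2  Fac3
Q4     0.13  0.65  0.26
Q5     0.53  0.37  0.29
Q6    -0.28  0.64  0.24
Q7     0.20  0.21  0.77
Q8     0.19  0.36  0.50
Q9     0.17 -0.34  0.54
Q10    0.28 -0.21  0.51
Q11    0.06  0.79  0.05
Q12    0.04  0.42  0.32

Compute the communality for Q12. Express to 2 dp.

h² = 0.04² + 0.42² + 0.32² = 0.0016 + 0.1764 + 0.1024 = 0.2804

0.28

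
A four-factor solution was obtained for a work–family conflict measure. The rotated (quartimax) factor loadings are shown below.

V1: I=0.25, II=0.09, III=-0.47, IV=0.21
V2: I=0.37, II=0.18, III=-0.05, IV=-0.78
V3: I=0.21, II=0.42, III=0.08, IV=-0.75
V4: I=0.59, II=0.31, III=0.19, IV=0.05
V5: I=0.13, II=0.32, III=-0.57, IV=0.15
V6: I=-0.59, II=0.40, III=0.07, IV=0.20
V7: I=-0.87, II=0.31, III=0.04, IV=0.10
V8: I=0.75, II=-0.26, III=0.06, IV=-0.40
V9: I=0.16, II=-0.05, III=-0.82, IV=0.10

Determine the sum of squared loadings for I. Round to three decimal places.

SS loadings for I = 0.25² + 0.37² + 0.21² + 0.59² + 0.13² + (-0.59)² + (-0.87)² + 0.75² + 0.16² = 0.0625 + 0.1369 + 0.0441 + 0.3481 + 0.0169 + 0.3481 + 0.7569 + 0.5625 + 0.0256 = 2.3016

2.302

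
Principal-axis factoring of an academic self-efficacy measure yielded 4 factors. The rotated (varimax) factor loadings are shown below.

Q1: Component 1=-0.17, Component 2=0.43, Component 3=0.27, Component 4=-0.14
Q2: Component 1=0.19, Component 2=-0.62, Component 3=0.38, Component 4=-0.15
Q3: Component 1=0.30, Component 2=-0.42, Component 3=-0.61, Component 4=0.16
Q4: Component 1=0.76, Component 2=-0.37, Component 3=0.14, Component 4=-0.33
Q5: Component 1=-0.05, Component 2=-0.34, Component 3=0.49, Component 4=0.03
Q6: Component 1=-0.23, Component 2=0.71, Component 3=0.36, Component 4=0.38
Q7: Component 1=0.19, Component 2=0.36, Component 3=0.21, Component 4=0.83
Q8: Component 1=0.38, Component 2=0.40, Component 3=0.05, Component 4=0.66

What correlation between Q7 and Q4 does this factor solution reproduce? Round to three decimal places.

r̂ = Σ λ_i·λ_j across factors = (0.19)(0.76) + (0.36)(-0.37) + (0.21)(0.14) + (0.83)(-0.33)
  = +0.1444 -0.1332 +0.0294 -0.2739 = -0.2333

-0.233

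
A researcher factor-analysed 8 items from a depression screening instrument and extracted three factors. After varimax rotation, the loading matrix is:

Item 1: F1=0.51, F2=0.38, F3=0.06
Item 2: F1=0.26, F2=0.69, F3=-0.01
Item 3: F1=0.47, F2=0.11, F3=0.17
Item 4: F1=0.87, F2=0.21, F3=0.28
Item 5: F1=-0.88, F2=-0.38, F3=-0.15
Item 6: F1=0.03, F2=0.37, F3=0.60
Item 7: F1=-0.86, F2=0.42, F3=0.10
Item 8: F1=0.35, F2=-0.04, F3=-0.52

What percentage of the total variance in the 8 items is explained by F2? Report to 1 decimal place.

14.2%

SS loadings for F2 = 0.38² + 0.69² + 0.11² + 0.21² + (-0.38)² + 0.37² + 0.42² + (-0.04)² = 1.1360
With 8 standardized items, total variance = 8. Proportion = 1.1360/8 = 0.1420 → 14.20%.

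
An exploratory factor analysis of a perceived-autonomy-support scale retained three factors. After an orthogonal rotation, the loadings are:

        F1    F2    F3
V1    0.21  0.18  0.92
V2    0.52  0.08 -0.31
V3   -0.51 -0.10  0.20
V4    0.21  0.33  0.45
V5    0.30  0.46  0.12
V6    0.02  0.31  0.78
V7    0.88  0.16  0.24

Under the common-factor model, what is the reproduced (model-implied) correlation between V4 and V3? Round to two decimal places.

r̂ = Σ λ_i·λ_j across factors = (0.21)(-0.51) + (0.33)(-0.10) + (0.45)(0.20)
  = -0.1071 -0.0330 +0.0900 = -0.0501

-0.05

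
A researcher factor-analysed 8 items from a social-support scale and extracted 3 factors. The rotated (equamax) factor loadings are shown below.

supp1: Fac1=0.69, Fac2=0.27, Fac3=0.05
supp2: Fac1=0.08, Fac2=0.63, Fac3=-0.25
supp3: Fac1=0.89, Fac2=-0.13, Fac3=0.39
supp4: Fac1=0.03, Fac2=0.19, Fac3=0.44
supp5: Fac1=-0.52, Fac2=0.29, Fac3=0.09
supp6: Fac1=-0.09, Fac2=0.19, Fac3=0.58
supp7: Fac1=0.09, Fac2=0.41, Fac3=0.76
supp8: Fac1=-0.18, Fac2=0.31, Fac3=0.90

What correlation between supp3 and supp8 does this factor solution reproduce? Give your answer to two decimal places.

0.15

r̂ = Σ λ_i·λ_j across factors = (0.89)(-0.18) + (-0.13)(0.31) + (0.39)(0.90)
  = -0.1602 -0.0403 +0.3510 = 0.1505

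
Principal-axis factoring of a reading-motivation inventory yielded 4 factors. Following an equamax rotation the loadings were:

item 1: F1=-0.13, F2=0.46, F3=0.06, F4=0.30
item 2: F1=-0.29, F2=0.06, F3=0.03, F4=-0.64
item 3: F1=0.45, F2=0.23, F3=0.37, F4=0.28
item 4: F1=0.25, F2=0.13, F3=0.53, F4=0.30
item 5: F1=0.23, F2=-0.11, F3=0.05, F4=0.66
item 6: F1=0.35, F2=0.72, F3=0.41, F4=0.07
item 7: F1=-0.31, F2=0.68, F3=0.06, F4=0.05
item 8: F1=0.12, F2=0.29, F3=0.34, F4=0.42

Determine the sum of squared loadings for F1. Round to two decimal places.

SS loadings for F1 = (-0.13)² + (-0.29)² + 0.45² + 0.25² + 0.23² + 0.35² + (-0.31)² + 0.12² = 0.0169 + 0.0841 + 0.2025 + 0.0625 + 0.0529 + 0.1225 + 0.0961 + 0.0144 = 0.6519

0.65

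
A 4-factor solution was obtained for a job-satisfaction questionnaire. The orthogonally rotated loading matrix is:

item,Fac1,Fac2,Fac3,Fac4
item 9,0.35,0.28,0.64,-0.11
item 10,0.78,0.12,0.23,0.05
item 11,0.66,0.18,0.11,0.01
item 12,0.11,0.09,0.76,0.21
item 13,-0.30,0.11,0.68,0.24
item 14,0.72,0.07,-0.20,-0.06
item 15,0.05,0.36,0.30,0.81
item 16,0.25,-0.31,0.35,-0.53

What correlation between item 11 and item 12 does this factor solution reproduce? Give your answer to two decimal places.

r̂ = Σ λ_i·λ_j across factors = (0.66)(0.11) + (0.18)(0.09) + (0.11)(0.76) + (0.01)(0.21)
  = +0.0726 +0.0162 +0.0836 +0.0021 = 0.1745

0.17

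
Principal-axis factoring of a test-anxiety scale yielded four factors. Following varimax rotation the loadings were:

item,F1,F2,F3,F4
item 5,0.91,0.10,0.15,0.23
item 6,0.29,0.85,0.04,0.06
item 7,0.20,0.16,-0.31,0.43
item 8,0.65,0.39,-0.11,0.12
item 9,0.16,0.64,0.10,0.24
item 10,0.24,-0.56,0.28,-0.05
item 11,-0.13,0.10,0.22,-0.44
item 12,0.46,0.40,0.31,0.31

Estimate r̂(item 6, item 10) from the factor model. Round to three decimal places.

-0.398

r̂ = Σ λ_i·λ_j across factors = (0.29)(0.24) + (0.85)(-0.56) + (0.04)(0.28) + (0.06)(-0.05)
  = +0.0696 -0.4760 +0.0112 -0.0030 = -0.3982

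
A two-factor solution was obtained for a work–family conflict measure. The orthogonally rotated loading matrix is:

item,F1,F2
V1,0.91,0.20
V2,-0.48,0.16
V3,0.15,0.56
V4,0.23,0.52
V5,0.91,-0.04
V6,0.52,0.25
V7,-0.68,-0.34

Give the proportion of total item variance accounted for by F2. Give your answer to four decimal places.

0.1185

SS loadings for F2 = 0.20² + 0.16² + 0.56² + 0.52² + (-0.04)² + 0.25² + (-0.34)² = 0.8293
Proportion of variance = 0.8293 / 7 = 0.1185.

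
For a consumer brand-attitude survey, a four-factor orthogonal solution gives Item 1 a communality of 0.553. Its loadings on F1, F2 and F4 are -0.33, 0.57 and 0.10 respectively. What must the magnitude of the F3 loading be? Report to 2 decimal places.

0.33

Under orthogonal rotation h² = Σλ², so λ_F3² = h² − (0.4438) = 0.553 − 0.4438 = 0.1092.
|λ| = √0.1092 = 0.3305.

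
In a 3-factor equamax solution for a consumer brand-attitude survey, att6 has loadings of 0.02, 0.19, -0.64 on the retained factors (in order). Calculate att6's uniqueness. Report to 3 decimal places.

h² = 0.02² + 0.19² + (-0.64)² = 0.0004 + 0.0361 + 0.4096 = 0.4461
Uniqueness u² = 1 − h² = 1 − 0.4461 = 0.5539

0.554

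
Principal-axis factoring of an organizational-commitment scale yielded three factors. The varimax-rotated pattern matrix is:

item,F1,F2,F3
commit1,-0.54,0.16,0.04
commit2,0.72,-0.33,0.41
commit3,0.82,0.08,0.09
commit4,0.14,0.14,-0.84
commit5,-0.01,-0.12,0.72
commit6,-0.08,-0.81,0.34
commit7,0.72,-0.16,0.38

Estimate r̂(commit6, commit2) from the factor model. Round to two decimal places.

0.35

r̂ = Σ λ_i·λ_j across factors = (-0.08)(0.72) + (-0.81)(-0.33) + (0.34)(0.41)
  = -0.0576 +0.2673 +0.1394 = 0.3491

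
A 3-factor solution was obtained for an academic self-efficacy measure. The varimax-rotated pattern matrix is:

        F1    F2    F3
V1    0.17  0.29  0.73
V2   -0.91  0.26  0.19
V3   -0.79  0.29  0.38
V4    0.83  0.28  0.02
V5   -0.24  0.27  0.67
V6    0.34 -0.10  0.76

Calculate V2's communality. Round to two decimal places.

h² = (-0.91)² + 0.26² + 0.19² = 0.8281 + 0.0676 + 0.0361 = 0.9318

0.93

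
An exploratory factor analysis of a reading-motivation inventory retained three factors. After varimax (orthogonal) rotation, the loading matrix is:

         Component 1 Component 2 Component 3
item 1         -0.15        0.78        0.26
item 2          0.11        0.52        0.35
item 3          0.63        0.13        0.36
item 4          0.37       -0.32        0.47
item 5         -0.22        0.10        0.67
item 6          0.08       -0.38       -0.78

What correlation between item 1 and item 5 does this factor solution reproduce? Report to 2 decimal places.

r̂ = Σ λ_i·λ_j across factors = (-0.15)(-0.22) + (0.78)(0.10) + (0.26)(0.67)
  = +0.0330 +0.0780 +0.1742 = 0.2852

0.29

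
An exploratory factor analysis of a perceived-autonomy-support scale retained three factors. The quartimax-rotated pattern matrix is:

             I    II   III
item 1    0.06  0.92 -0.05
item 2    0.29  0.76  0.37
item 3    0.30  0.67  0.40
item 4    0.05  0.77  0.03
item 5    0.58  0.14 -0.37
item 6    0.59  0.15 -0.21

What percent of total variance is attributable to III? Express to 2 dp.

SS loadings for III = (-0.05)² + 0.37² + 0.40² + 0.03² + (-0.37)² + (-0.21)² = 0.4813
With 6 standardized items, total variance = 6. Proportion = 0.4813/6 = 0.0802 → 8.02%.

8.02%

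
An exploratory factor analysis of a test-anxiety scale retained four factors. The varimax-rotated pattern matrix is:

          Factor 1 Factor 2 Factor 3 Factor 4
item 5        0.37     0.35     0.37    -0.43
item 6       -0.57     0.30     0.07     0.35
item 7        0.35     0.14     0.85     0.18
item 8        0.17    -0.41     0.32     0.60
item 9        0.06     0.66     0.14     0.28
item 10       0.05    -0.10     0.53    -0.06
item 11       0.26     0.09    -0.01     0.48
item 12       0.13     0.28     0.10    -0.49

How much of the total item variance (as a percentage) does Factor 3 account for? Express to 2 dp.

SS loadings for Factor 3 = 0.37² + 0.07² + 0.85² + 0.32² + 0.14² + 0.53² + (-0.01)² + 0.10² = 1.2773
With 8 standardized items, total variance = 8. Proportion = 1.2773/8 = 0.1597 → 15.97%.

15.97%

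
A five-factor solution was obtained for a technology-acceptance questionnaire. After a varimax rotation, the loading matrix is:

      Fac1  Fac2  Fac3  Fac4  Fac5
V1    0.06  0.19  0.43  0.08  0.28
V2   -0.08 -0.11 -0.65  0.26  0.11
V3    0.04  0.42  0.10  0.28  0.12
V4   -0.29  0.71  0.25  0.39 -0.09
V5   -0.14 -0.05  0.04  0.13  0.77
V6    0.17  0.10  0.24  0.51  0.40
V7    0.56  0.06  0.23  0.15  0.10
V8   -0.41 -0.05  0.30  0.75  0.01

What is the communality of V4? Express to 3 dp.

0.811

h² = (-0.29)² + 0.71² + 0.25² + 0.39² + (-0.09)² = 0.0841 + 0.5041 + 0.0625 + 0.1521 + 0.0081 = 0.8109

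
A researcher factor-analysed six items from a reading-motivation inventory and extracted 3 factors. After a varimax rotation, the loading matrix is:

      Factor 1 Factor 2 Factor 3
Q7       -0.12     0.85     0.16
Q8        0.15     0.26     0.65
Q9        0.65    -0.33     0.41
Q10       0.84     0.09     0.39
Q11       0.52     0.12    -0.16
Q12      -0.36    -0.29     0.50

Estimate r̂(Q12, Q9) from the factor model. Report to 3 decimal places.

r̂ = Σ λ_i·λ_j across factors = (-0.36)(0.65) + (-0.29)(-0.33) + (0.50)(0.41)
  = -0.2340 +0.0957 +0.2050 = 0.0667

0.067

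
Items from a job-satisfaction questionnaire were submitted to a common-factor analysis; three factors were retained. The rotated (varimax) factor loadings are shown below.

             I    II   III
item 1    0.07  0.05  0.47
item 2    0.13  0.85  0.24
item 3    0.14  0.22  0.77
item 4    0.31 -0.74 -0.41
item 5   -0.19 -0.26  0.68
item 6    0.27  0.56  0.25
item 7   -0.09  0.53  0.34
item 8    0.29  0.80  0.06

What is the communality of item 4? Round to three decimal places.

0.812

h² = 0.31² + (-0.74)² + (-0.41)² = 0.0961 + 0.5476 + 0.1681 = 0.8118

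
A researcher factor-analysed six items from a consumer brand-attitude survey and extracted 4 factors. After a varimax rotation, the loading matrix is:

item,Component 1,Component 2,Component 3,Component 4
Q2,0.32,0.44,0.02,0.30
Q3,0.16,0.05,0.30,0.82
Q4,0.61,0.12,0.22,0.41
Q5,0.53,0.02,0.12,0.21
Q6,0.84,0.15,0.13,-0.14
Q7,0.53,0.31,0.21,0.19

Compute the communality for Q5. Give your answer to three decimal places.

0.340

h² = 0.53² + 0.02² + 0.12² + 0.21² = 0.2809 + 0.0004 + 0.0144 + 0.0441 = 0.3398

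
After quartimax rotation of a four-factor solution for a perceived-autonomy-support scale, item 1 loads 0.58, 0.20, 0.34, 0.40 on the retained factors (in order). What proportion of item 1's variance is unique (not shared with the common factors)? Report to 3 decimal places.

h² = 0.58² + 0.20² + 0.34² + 0.40² = 0.3364 + 0.0400 + 0.1156 + 0.1600 = 0.6520
Uniqueness u² = 1 − h² = 1 − 0.6520 = 0.3480

0.348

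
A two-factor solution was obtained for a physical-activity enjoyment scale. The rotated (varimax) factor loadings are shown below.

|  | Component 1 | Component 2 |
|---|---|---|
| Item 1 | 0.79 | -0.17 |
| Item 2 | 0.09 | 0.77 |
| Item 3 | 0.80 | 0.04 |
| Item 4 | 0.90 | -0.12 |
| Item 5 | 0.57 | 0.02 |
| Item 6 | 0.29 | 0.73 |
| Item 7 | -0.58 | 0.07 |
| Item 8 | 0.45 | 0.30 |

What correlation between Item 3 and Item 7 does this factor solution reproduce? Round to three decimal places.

-0.461

r̂ = Σ λ_i·λ_j across factors = (0.80)(-0.58) + (0.04)(0.07)
  = -0.4640 +0.0028 = -0.4612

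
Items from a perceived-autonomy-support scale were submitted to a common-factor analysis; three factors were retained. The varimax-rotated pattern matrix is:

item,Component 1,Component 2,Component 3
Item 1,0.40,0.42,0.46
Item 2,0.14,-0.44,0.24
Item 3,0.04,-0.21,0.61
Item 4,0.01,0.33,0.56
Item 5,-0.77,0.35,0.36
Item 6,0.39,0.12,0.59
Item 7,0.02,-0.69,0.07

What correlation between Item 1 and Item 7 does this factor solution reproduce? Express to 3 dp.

r̂ = Σ λ_i·λ_j across factors = (0.40)(0.02) + (0.42)(-0.69) + (0.46)(0.07)
  = +0.0080 -0.2898 +0.0322 = -0.2496

-0.250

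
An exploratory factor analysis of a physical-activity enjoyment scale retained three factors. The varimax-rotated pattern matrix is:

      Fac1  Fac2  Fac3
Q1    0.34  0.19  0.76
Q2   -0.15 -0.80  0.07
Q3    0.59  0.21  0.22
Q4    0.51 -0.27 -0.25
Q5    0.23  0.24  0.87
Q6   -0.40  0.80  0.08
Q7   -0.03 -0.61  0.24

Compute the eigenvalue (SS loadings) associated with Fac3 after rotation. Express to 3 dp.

1.514

SS loadings for Fac3 = 0.76² + 0.07² + 0.22² + (-0.25)² + 0.87² + 0.08² + 0.24² = 0.5776 + 0.0049 + 0.0484 + 0.0625 + 0.7569 + 0.0064 + 0.0576 = 1.5143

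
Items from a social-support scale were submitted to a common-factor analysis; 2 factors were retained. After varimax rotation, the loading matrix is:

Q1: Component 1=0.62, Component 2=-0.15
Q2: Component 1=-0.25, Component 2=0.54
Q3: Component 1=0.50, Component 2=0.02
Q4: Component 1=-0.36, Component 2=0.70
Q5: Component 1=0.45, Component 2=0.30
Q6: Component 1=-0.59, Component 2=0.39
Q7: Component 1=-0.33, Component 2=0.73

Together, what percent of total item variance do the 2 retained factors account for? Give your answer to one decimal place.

43.8%

SS loadings by factor: 1.4860, 1.5795; total = 3.0655.
Total variance with 7 standardized items is 7, so the solution explains 3.0655/7 = 0.4379 = 43.79%.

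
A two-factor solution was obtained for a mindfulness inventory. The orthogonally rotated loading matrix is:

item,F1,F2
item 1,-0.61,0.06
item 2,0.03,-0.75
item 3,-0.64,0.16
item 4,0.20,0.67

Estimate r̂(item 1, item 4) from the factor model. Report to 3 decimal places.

-0.082

r̂ = Σ λ_i·λ_j across factors = (-0.61)(0.20) + (0.06)(0.67)
  = -0.1220 +0.0402 = -0.0818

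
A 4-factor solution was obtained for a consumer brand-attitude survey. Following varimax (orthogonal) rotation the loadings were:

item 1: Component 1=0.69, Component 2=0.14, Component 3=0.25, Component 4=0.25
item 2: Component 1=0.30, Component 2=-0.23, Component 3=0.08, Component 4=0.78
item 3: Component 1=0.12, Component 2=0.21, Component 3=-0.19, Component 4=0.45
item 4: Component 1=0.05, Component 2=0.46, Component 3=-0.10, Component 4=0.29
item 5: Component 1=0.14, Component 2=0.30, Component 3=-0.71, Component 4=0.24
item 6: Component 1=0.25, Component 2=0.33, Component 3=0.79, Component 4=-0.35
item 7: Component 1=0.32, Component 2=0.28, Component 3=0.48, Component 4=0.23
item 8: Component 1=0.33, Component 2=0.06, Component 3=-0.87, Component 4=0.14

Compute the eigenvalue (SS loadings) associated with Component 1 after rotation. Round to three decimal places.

0.876

SS loadings for Component 1 = 0.69² + 0.30² + 0.12² + 0.05² + 0.14² + 0.25² + 0.32² + 0.33² = 0.4761 + 0.0900 + 0.0144 + 0.0025 + 0.0196 + 0.0625 + 0.1024 + 0.1089 = 0.8764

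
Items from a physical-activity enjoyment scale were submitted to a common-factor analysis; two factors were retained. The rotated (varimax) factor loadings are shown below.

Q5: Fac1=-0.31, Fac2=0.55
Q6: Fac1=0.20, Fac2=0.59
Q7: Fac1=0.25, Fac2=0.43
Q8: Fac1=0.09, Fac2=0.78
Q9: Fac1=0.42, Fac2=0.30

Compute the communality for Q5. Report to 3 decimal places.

h² = (-0.31)² + 0.55² = 0.0961 + 0.3025 = 0.3986

0.399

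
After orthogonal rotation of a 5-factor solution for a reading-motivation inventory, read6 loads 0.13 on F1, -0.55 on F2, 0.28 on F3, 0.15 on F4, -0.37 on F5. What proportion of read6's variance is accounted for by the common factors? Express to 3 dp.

0.557

h² = 0.13² + (-0.55)² + 0.28² + 0.15² + (-0.37)² = 0.0169 + 0.3025 + 0.0784 + 0.0225 + 0.1369 = 0.5572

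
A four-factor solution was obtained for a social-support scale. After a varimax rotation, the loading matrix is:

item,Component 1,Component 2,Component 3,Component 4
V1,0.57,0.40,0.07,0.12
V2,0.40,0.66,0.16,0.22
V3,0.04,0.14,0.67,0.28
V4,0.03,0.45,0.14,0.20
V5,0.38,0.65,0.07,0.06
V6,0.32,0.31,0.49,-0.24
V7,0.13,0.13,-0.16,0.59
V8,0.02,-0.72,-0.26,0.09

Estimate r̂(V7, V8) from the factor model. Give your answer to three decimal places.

0.004

r̂ = Σ λ_i·λ_j across factors = (0.13)(0.02) + (0.13)(-0.72) + (-0.16)(-0.26) + (0.59)(0.09)
  = +0.0026 -0.0936 +0.0416 +0.0531 = 0.0037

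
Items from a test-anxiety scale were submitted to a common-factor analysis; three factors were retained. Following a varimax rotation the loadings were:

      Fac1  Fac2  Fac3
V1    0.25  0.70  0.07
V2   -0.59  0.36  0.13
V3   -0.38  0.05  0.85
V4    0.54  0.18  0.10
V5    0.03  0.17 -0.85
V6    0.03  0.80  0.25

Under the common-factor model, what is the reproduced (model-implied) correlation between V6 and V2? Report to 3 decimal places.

0.303

r̂ = Σ λ_i·λ_j across factors = (0.03)(-0.59) + (0.80)(0.36) + (0.25)(0.13)
  = -0.0177 +0.2880 +0.0325 = 0.3028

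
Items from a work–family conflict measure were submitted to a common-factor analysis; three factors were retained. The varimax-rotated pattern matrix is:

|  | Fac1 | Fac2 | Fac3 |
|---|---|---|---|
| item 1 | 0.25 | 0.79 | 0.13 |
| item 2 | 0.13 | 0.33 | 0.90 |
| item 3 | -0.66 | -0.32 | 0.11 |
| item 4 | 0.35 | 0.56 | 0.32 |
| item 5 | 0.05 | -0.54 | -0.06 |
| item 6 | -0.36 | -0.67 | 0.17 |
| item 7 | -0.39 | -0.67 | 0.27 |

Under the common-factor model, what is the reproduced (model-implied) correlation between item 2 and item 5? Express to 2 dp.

r̂ = Σ λ_i·λ_j across factors = (0.13)(0.05) + (0.33)(-0.54) + (0.90)(-0.06)
  = +0.0065 -0.1782 -0.0540 = -0.2257

-0.23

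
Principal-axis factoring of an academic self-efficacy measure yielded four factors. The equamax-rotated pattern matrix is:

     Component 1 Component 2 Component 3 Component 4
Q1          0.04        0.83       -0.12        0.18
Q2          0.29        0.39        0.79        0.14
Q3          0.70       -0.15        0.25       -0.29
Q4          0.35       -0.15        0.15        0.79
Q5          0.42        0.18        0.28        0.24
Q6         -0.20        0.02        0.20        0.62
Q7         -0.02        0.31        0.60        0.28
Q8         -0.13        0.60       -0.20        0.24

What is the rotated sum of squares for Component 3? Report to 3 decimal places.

1.242

SS loadings for Component 3 = (-0.12)² + 0.79² + 0.25² + 0.15² + 0.28² + 0.20² + 0.60² + (-0.20)² = 0.0144 + 0.6241 + 0.0625 + 0.0225 + 0.0784 + 0.0400 + 0.3600 + 0.0400 = 1.2419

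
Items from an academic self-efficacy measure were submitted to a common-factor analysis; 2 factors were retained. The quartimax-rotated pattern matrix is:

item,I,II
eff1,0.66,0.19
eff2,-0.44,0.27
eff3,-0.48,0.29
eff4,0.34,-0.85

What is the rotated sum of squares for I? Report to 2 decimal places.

SS loadings for I = 0.66² + (-0.44)² + (-0.48)² + 0.34² = 0.4356 + 0.1936 + 0.2304 + 0.1156 = 0.9752

0.98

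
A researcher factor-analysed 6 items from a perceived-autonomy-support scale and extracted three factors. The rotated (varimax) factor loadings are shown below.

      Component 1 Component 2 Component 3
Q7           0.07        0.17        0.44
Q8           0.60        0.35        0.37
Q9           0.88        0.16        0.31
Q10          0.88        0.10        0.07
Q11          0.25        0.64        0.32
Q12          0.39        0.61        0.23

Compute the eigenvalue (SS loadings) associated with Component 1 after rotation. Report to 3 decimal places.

SS loadings for Component 1 = 0.07² + 0.60² + 0.88² + 0.88² + 0.25² + 0.39² = 0.0049 + 0.3600 + 0.7744 + 0.7744 + 0.0625 + 0.1521 = 2.1283

2.128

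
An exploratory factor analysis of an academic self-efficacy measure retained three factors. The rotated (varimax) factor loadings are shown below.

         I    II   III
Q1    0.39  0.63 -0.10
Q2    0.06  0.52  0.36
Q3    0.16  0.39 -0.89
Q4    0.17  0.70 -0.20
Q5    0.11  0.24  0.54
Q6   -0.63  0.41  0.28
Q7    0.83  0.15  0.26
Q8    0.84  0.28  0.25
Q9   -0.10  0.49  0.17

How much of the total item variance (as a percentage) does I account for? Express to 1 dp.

SS loadings for I = 0.39² + 0.06² + 0.16² + 0.17² + 0.11² + (-0.63)² + 0.83² + 0.84² + (-0.10)² = 2.0237
With 9 standardized items, total variance = 9. Proportion = 2.0237/9 = 0.2249 → 22.49%.

22.5%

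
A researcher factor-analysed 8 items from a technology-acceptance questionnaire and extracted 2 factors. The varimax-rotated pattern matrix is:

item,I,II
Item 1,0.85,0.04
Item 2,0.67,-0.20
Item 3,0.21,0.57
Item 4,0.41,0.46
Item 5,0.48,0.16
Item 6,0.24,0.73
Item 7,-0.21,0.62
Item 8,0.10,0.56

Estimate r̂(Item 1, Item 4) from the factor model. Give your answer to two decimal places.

0.37

r̂ = Σ λ_i·λ_j across factors = (0.85)(0.41) + (0.04)(0.46)
  = +0.3485 +0.0184 = 0.3669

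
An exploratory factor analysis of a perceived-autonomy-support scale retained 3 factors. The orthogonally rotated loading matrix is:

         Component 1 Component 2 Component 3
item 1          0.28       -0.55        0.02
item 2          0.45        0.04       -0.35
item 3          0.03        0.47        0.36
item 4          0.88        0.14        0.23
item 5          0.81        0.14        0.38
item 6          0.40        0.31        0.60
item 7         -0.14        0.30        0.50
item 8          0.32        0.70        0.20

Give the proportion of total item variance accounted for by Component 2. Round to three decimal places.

0.155

SS loadings for Component 2 = (-0.55)² + 0.04² + 0.47² + 0.14² + 0.14² + 0.31² + 0.30² + 0.70² = 1.2403
Proportion of variance = 1.2403 / 8 = 0.1550.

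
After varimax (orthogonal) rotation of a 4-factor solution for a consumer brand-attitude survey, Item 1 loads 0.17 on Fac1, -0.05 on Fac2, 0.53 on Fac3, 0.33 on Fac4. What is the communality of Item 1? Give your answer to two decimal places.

h² = 0.17² + (-0.05)² + 0.53² + 0.33² = 0.0289 + 0.0025 + 0.2809 + 0.1089 = 0.4212

0.42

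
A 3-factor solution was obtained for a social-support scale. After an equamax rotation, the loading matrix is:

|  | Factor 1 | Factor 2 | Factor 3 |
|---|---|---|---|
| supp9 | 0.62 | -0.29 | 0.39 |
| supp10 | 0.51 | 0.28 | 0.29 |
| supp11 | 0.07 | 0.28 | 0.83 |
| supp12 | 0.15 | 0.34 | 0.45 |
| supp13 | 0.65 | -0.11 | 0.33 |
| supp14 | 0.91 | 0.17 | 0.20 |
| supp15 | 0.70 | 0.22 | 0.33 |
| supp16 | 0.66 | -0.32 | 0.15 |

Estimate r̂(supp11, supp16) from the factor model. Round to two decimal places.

r̂ = Σ λ_i·λ_j across factors = (0.07)(0.66) + (0.28)(-0.32) + (0.83)(0.15)
  = +0.0462 -0.0896 +0.1245 = 0.0811

0.08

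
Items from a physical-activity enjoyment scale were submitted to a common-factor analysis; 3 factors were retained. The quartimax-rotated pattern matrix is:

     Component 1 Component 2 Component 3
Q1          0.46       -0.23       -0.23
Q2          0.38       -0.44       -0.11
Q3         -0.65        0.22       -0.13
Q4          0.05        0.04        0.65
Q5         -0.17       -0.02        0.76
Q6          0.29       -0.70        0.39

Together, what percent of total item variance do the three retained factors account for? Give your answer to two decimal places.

SS loadings by factor: 0.8940, 0.7869, 1.2341; total = 2.9150.
Total variance with 6 standardized items is 6, so the solution explains 2.9150/6 = 0.4858 = 48.58%.

48.58%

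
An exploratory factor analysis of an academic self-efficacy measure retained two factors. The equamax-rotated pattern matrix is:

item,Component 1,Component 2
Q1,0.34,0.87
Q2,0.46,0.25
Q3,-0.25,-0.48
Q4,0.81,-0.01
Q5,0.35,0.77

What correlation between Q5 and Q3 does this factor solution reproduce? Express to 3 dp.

r̂ = Σ λ_i·λ_j across factors = (0.35)(-0.25) + (0.77)(-0.48)
  = -0.0875 -0.3696 = -0.4571

-0.457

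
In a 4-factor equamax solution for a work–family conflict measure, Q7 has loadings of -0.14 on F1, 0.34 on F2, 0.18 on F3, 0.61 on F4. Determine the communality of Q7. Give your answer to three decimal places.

h² = (-0.14)² + 0.34² + 0.18² + 0.61² = 0.0196 + 0.1156 + 0.0324 + 0.3721 = 0.5397

0.540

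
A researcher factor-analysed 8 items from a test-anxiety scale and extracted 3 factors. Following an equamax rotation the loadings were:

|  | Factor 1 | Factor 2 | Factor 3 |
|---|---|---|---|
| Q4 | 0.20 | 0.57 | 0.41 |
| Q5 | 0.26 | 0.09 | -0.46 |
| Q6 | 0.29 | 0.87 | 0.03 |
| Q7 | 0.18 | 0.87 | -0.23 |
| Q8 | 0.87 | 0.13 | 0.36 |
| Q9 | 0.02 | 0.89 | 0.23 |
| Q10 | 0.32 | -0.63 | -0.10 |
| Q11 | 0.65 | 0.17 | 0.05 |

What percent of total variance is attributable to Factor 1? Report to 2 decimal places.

SS loadings for Factor 1 = 0.20² + 0.26² + 0.29² + 0.18² + 0.87² + 0.02² + 0.32² + 0.65² = 1.5063
With 8 standardized items, total variance = 8. Proportion = 1.5063/8 = 0.1883 → 18.83%.

18.83%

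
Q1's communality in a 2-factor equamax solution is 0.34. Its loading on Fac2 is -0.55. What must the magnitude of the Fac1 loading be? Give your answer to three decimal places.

Under orthogonal rotation h² = Σλ², so λ_Fac1² = h² − (0.3025) = 0.34 − 0.3025 = 0.0375.
|λ| = √0.0375 = 0.1936.

0.194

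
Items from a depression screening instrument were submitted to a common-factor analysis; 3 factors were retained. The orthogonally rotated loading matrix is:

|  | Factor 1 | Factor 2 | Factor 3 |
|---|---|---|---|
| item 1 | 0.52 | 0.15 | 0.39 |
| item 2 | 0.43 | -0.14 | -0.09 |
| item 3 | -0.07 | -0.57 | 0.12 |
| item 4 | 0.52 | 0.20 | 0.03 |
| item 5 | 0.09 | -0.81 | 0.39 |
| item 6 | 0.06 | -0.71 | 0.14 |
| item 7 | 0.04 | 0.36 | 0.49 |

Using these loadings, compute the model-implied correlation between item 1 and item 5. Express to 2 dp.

r̂ = Σ λ_i·λ_j across factors = (0.52)(0.09) + (0.15)(-0.81) + (0.39)(0.39)
  = +0.0468 -0.1215 +0.1521 = 0.0774

0.08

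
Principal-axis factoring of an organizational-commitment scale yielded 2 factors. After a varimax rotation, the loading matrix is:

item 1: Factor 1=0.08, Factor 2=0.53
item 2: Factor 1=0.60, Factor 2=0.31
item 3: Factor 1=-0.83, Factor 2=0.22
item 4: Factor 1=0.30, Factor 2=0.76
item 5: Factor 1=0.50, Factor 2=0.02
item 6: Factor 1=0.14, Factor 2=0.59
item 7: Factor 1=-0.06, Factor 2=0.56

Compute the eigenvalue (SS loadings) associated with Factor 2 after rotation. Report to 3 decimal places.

SS loadings for Factor 2 = 0.53² + 0.31² + 0.22² + 0.76² + 0.02² + 0.59² + 0.56² = 0.2809 + 0.0961 + 0.0484 + 0.5776 + 0.0004 + 0.3481 + 0.3136 = 1.6651

1.665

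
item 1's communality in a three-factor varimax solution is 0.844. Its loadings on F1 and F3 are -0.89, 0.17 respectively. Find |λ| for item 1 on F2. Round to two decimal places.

0.15

Under orthogonal rotation h² = Σλ², so λ_F2² = h² − (0.8210) = 0.844 − 0.8210 = 0.0230.
|λ| = √0.0230 = 0.1517.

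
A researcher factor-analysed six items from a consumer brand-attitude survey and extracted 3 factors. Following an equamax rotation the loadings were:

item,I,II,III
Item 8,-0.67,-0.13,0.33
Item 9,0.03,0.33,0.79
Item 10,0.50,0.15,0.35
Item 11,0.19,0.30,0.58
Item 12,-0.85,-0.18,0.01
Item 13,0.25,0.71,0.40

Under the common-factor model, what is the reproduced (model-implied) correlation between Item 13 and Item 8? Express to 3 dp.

r̂ = Σ λ_i·λ_j across factors = (0.25)(-0.67) + (0.71)(-0.13) + (0.40)(0.33)
  = -0.1675 -0.0923 +0.1320 = -0.1278

-0.128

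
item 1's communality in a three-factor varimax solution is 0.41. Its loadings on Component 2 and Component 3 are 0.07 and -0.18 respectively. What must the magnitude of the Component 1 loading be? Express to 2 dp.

0.61

Under orthogonal rotation h² = Σλ², so λ_Component 1² = h² − (0.0373) = 0.41 − 0.0373 = 0.3727.
|λ| = √0.3727 = 0.6105.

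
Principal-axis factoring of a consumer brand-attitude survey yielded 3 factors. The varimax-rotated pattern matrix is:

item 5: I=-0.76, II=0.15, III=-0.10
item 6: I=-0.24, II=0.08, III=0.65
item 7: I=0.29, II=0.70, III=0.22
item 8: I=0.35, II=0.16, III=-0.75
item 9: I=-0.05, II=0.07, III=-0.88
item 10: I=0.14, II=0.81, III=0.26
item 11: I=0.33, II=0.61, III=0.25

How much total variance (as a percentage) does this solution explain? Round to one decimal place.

64.3%

Communalities: 0.6101, 0.4865, 0.6225, 0.7106, 0.7818, 0.7433, 0.5435; Σh² = 4.4983.
Total variance with 7 standardized items is 7, so the solution explains 4.4983/7 = 0.6426 = 64.26%.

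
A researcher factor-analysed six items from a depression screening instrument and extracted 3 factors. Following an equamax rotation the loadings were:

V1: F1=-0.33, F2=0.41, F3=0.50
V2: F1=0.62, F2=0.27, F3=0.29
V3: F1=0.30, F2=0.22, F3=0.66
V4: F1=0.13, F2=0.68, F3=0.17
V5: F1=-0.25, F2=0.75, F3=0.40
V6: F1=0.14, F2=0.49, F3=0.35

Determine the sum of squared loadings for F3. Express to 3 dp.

SS loadings for F3 = 0.50² + 0.29² + 0.66² + 0.17² + 0.40² + 0.35² = 0.2500 + 0.0841 + 0.4356 + 0.0289 + 0.1600 + 0.1225 = 1.0811

1.081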